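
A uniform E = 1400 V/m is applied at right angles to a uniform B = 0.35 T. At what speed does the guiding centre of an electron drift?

v_d ≈ 4000 m/s

In crossed fields the guiding centre drifts at v_d = |E×B|/B² = E/B, independent of charge and mass.
v_d = 1400/0.35 = 4000 m/s.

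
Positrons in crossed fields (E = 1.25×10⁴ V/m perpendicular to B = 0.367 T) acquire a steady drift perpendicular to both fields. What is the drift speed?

The steady drift has the magnetic force balancing the electric force, so v_d = E/B.
v_d = 1.25×10⁴/0.367 = 3.41×10⁴ m/s.

v_d ≈ 3.41×10⁴ m/s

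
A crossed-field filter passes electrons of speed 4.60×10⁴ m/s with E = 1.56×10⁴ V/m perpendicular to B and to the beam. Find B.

Balance of forces in the selector: qE = qvB ⇒ B = E/v.
B = 1.56×10⁴/4.60×10⁴ = 0.339 T.

B = 0.339 T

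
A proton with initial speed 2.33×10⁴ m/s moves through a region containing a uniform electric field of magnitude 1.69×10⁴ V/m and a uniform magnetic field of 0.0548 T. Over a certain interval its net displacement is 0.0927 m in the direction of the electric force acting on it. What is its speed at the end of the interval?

B does no work; ΔKE = |q|E d.
½mv_f² = ½mv₀² + |q|Ed = ½(1.673×10⁻²⁷)(2.33×10⁴)² + (1.602×10⁻¹⁹)(1.69×10⁴)(0.0927) ≈ 4.541×10⁻¹⁹ J + 2.510×10⁻¹⁶ J ≈ 2.514×10⁻¹⁶ J.
v_f = √(2·2.514×10⁻¹⁶/1.673×10⁻²⁷) ≈ 5.48×10⁵ m/s.

v_f ≈ 5.48×10⁵ m/s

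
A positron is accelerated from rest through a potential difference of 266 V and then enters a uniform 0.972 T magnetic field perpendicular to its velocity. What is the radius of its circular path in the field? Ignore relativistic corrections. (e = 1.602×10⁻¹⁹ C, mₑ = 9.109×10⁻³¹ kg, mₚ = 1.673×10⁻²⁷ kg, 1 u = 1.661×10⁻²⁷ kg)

Acceleration: |q|V = ½mv² ⇒ v = √(2|q|V/m) = √(2·1.602×10⁻¹⁹·266/9.109×10⁻³¹) ≈ 9.673×10⁶ m/s.
In the field: r = mv/(|q|B) = (9.109×10⁻³¹)(9.673×10⁶)/((1.602×10⁻¹⁹)(0.972)) ≈ 5.66×10⁻⁵ m.

r ≈ 5.66×10⁻⁵ m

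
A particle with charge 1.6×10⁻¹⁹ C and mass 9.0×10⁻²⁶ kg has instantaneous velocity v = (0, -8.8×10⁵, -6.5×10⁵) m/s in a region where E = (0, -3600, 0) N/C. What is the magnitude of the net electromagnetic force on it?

Only an electric field acts, so F = qE = (1.6×10⁻¹⁹ C)·(0, -3600, 0) = (0, -5.76×10⁻¹⁶, 0) N.
|F| = 5.76×10⁻¹⁶ N.

|F| ≈ 5.76×10⁻¹⁶ N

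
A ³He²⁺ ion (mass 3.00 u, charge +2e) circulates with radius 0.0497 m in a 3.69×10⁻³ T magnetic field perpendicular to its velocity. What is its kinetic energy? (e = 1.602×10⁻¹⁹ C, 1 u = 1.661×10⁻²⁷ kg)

KE ≈ 3.46×10⁻¹⁹ J

v = |q|Br/m, then KE = ½mv² = (qBr)²/(2m).
v = (3.204×10⁻¹⁹)(3.69×10⁻³)(0.0497)/4.983×10⁻²⁷ ≈ 1.179×10⁴ m/s.
KE = ½(4.983×10⁻²⁷)(1.179×10⁴)² ≈ 3.46×10⁻¹⁹ J.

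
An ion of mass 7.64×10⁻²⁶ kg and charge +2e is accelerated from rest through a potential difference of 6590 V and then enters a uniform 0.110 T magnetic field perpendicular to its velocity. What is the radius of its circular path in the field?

Acceleration: |q|V = ½mv² ⇒ v = √(2|q|V/m) = √(2·3.204×10⁻¹⁹·6590/7.64×10⁻²⁶) ≈ 2.351×10⁵ m/s.
In the field: r = mv/(|q|B) = (7.64×10⁻²⁶)(2.351×10⁵)/((3.204×10⁻¹⁹)(0.110)) ≈ 0.510 m.

r ≈ 0.510 m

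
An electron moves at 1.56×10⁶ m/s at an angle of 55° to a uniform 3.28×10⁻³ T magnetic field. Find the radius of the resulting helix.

v⊥ = v sinθ = 1.56×10⁶·sin55° ≈ 1.278×10⁶ m/s.
r = m v⊥/(|q|B) = (9.109×10⁻³¹)(1.278×10⁶)/((1.602×10⁻¹⁹)(3.28×10⁻³)) ≈ 2.22×10⁻³ m.

r ≈ 2.22×10⁻³ m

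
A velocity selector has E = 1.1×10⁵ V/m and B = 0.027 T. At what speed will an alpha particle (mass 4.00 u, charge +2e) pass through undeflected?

Straight-line motion ⇒ electric and magnetic forces cancel, so E = vB.
v = E/B = 1.1×10⁵/0.027 = 4.1×10⁶ m/s.
The result is independent of the particle's charge and mass.

v = 4.1×10⁶ m/s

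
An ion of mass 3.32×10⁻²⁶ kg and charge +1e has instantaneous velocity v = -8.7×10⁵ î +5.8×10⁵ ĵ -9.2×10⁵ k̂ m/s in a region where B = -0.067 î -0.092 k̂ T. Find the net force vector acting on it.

F ≈ (-8.55×10⁻¹⁵, -2.95×10⁻¹⁵, 6.23×10⁻¹⁵) N

v×B = (-5.34×10⁴, -1.84×10⁴, 3.89×10⁴) N/C.
F = q v×B = (1.602×10⁻¹⁹ C)·(-5.34×10⁴, -1.84×10⁴, 3.89×10⁴) = (-8.55×10⁻¹⁵, -2.95×10⁻¹⁵, 6.23×10⁻¹⁵) N.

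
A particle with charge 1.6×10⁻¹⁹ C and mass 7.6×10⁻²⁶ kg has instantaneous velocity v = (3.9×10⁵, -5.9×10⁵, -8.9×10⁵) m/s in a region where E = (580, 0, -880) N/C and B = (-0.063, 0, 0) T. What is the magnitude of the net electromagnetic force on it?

|F| ≈ 1.08×10⁻¹⁴ N

v×B = (0, 5.61×10⁴, -3.72×10⁴) N/C.
E + v×B = (580, 5.61×10⁴, -3.80×10⁴) N/C.
F = q(E + v×B) = (1.6×10⁻¹⁹ C)·(580, 5.61×10⁴, -3.80×10⁴) = (9.28×10⁻¹⁷, 8.97×10⁻¹⁵, -6.09×10⁻¹⁵) N.
|F| = 1.08×10⁻¹⁴ N.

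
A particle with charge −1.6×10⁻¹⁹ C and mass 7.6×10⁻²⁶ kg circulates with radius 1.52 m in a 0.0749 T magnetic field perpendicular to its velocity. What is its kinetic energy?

KE ≈ 2.18×10⁻¹⁵ J

v = |q|Br/m, then KE = ½mv² = (qBr)²/(2m).
v = (1.6×10⁻¹⁹)(0.0749)(1.52)/7.6×10⁻²⁶ ≈ 2.397×10⁵ m/s.
KE = ½(7.6×10⁻²⁶)(2.397×10⁵)² ≈ 2.18×10⁻¹⁵ J.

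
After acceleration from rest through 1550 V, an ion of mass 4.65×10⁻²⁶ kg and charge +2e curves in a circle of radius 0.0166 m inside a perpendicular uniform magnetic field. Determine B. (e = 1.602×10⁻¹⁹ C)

v = √(2|q|V/m) = √(2·3.204×10⁻¹⁹·1550/4.65×10⁻²⁶) ≈ 1.462×10⁵ m/s.
B = mv/(|q|r) = (4.65×10⁻²⁶)(1.462×10⁵)/((3.204×10⁻¹⁹)(0.0166)) ≈ 1.28 T.

B ≈ 1.28 T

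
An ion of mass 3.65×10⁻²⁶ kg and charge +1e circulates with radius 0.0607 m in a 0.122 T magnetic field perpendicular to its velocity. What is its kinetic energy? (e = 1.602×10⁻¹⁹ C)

v = |q|Br/m, then KE = ½mv² = (qBr)²/(2m).
v = (1.602×10⁻¹⁹)(0.122)(0.0607)/3.65×10⁻²⁶ ≈ 3.250×10⁴ m/s.
KE = ½(3.65×10⁻²⁶)(3.250×10⁴)² ≈ 1.93×10⁻¹⁷ J = 120 eV.

KE ≈ 120 eV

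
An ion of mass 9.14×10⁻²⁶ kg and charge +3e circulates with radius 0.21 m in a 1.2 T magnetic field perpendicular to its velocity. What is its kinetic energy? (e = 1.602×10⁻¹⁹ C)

v = |q|Br/m, then KE = ½mv² = (qBr)²/(2m).
v = (4.806×10⁻¹⁹)(1.2)(0.21)/9.14×10⁻²⁶ ≈ 1.325×10⁶ m/s.
KE = ½(9.14×10⁻²⁶)(1.325×10⁶)² ≈ 8.0×10⁻¹⁴ J = 5.0×10⁵ eV.

KE ≈ 5.0×10⁵ eV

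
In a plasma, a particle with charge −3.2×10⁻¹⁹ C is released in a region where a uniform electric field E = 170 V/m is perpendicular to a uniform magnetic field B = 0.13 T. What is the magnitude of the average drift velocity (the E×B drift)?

The steady drift has the magnetic force balancing the electric force, so v_d = E/B.
v_d = 170/0.13 = 1300 m/s.

v_d ≈ 1300 m/s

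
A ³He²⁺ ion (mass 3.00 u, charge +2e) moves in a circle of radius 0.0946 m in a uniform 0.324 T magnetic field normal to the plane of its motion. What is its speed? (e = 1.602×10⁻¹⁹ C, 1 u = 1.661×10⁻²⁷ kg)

From |q|vB = mv²/r, v = |q|Br/m.
v = (3.204×10⁻¹⁹)(0.324)(0.0946)/4.983×10⁻²⁷ ≈ 1.97×10⁶ m/s.

v ≈ 1.97×10⁶ m/s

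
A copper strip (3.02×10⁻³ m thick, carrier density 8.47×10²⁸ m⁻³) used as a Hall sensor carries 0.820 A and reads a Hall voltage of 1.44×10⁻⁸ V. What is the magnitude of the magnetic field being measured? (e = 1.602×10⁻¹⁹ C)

B ≈ 0.720 T

From V_H = IB/(n e t), B = V_H n e t / I.
B = (1.44×10⁻⁸)(8.47×10²⁸)(1.602×10⁻¹⁹)(3.02×10⁻³)/0.820 ≈ 0.720 T.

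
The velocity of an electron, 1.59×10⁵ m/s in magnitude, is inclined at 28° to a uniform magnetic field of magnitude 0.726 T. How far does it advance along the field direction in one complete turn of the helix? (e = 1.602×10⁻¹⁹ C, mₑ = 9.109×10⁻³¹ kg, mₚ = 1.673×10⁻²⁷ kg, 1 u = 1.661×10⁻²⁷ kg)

p ≈ 6.91×10⁻⁶ m

v∥ = v cosθ = 1.59×10⁵·cos28° ≈ 1.404×10⁵ m/s.
T = 2πm/(|q|B) = 2π(9.109×10⁻³¹)/((1.602×10⁻¹⁹)(0.726)) ≈ 4.921×10⁻¹¹ s.
pitch = v∥ T = (1.404×10⁵)(4.921×10⁻¹¹) ≈ 6.91×10⁻⁶ m.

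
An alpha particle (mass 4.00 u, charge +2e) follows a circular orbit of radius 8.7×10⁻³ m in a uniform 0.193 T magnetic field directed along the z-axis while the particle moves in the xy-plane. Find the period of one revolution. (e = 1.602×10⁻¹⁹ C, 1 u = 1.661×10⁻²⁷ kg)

The cyclotron period depends only on m, q, B: T = 2πm/(|q|B).
T = 2π(6.644×10⁻²⁷)/((3.204×10⁻¹⁹)(0.193)) ≈ 6.75×10⁻⁷ s.

T ≈ 6.75×10⁻⁷ s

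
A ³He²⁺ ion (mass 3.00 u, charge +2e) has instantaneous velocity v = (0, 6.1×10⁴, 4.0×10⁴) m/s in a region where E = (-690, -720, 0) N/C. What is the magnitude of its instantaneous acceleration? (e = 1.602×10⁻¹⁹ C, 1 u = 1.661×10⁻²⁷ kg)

Only an electric field acts, so F = qE = (3.204×10⁻¹⁹ C)·(-690, -720, 0) = (-2.21×10⁻¹⁶, -2.31×10⁻¹⁶, 0) N.
|a| = |F|/m = 3.195×10⁻¹⁶/4.983×10⁻²⁷ ≈ 6.41×10¹⁰ m/s².

|a| ≈ 6.41×10¹⁰ m/s²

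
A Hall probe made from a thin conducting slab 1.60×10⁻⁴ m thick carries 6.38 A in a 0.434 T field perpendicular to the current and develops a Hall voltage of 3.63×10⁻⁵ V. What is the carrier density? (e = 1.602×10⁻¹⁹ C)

n ≈ 2.98×10²⁷ m⁻³

From V_H = IB/(n e t), n = IB/(V_H e t).
n = (6.38)(0.434)/((3.63×10⁻⁵)(1.602×10⁻¹⁹)(1.60×10⁻⁴)) ≈ 2.98×10²⁷ m⁻³.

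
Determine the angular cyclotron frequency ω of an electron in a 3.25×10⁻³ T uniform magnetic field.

ω = |q|B/m.
ω = (1.602×10⁻¹⁹)(3.25×10⁻³)/9.109×10⁻³¹ ≈ 5.72×10⁸ rad/s.

ω ≈ 5.72×10⁸ rad/s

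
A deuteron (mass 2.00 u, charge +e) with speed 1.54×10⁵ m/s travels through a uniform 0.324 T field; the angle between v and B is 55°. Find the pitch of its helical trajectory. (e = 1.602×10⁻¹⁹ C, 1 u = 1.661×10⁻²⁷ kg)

p ≈ 0.0355 m

v∥ = v cosθ = 1.54×10⁵·cos55° ≈ 8.833×10⁴ m/s.
T = 2πm/(|q|B) = 2π(3.322×10⁻²⁷)/((1.602×10⁻¹⁹)(0.324)) ≈ 4.021×10⁻⁷ s.
pitch = v∥ T = (8.833×10⁴)(4.021×10⁻⁷) ≈ 0.0355 m.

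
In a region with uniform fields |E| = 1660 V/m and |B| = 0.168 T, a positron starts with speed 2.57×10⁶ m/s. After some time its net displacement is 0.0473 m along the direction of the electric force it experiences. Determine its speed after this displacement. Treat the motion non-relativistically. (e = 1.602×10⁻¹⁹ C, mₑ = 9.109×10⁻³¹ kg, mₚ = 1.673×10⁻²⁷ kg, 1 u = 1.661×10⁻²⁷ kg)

B does no work; ΔKE = |q|E d.
½mv_f² = ½mv₀² + |q|Ed = ½(9.109×10⁻³¹)(2.57×10⁶)² + (1.602×10⁻¹⁹)(1660)(0.0473) ≈ 3.008×10⁻¹⁸ J + 1.258×10⁻¹⁷ J ≈ 1.559×10⁻¹⁷ J.
v_f = √(2·1.559×10⁻¹⁷/9.109×10⁻³¹) ≈ 5.85×10⁶ m/s.

v_f ≈ 5.85×10⁶ m/s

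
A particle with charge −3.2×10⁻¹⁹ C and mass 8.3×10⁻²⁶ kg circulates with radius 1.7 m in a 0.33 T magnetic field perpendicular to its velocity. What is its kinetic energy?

KE ≈ 1.9×10⁻¹³ J

v = |q|Br/m, then KE = ½mv² = (qBr)²/(2m).
v = (3.2×10⁻¹⁹)(0.33)(1.7)/8.3×10⁻²⁶ ≈ 2.163×10⁶ m/s.
KE = ½(8.3×10⁻²⁶)(2.163×10⁶)² ≈ 1.9×10⁻¹³ J.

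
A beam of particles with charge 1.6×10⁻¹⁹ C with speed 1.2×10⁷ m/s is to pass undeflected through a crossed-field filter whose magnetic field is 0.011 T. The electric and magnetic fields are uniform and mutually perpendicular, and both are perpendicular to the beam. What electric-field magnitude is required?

For straight-line motion qE = qvB, so E = vB.
E = 1.2×10⁷ × 0.011 = 1.3×10⁵ V/m.

E = 1.3×10⁵ V/m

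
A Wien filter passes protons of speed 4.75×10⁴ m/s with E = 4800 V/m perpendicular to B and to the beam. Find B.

B = 0.101 T

Balance of forces in the selector: qE = qvB ⇒ B = E/v.
B = 4800/4.75×10⁴ = 0.101 T.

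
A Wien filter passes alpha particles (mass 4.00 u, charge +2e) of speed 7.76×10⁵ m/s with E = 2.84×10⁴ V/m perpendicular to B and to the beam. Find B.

Balance of forces in the selector: qE = qvB ⇒ B = E/v.
B = 2.84×10⁴/7.76×10⁵ = 0.0366 T.

B = 0.0366 T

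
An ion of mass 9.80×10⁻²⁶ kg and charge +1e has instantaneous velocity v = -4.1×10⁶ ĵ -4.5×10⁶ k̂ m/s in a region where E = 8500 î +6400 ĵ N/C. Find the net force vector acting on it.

Only an electric field acts, so F = qE = (1.602×10⁻¹⁹ C)·(8500, 6400, 0) = (1.36×10⁻¹⁵, 1.03×10⁻¹⁵, 0) N.

F ≈ (1.36×10⁻¹⁵, 1.03×10⁻¹⁵, 0) N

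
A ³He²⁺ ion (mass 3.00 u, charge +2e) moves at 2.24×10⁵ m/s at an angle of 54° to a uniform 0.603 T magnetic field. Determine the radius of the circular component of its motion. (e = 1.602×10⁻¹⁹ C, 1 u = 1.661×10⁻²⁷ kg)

r ≈ 4.67×10⁻³ m

v⊥ = v sinθ = 2.24×10⁵·sin54° ≈ 1.812×10⁵ m/s.
r = m v⊥/(|q|B) = (4.983×10⁻²⁷)(1.812×10⁵)/((3.204×10⁻¹⁹)(0.603)) ≈ 4.67×10⁻³ m.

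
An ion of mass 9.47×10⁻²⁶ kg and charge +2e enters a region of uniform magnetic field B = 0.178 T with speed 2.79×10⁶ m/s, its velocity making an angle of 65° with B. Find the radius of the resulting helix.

v⊥ = v sinθ = 2.79×10⁶·sin65° ≈ 2.529×10⁶ m/s.
r = m v⊥/(|q|B) = (9.47×10⁻²⁶)(2.529×10⁶)/((3.204×10⁻¹⁹)(0.178)) ≈ 4.20 m.

r ≈ 4.20 m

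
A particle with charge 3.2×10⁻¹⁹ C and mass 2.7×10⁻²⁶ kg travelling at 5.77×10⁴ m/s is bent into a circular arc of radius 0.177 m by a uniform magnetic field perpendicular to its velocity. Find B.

B ≈ 0.0275 T

From |q|vB = mv²/r, B = mv/(|q|r).
B = (2.7×10⁻²⁶)(5.77×10⁴)/((3.2×10⁻¹⁹)(0.177)) ≈ 0.0275 T.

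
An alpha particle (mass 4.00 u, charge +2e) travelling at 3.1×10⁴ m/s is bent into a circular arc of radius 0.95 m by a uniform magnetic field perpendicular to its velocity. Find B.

B ≈ 6.8×10⁻⁴ T

From |q|vB = mv²/r, B = mv/(|q|r).
B = (6.644×10⁻²⁷)(3.1×10⁴)/((3.204×10⁻¹⁹)(0.95)) ≈ 6.8×10⁻⁴ T.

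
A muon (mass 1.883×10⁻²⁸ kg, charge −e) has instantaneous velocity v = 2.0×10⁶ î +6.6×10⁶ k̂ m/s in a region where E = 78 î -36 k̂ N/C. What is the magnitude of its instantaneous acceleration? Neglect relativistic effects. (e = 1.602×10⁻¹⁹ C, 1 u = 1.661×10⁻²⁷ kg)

|a| ≈ 7.31×10¹⁰ m/s²

Only an electric field acts, so F = qE = (−1.602×10⁻¹⁹ C)·(78.0, 0, -36.0) = (-1.25×10⁻¹⁷, 0, 5.77×10⁻¹⁸) N.
|a| = |F|/m = 1.376×10⁻¹⁷/1.883×10⁻²⁸ ≈ 7.31×10¹⁰ m/s².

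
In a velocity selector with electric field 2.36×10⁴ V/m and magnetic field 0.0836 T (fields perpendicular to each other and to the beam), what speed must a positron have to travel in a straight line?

v = 2.82×10⁵ m/s

For undeflected motion the electric and magnetic forces balance: qE = qvB.
v = E/B = 2.36×10⁴/0.0836 = 2.82×10⁵ m/s.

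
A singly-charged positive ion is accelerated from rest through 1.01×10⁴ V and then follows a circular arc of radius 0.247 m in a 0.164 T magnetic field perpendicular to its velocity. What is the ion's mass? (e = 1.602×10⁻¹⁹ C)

m ≈ 1.30×10⁻²⁶ kg

Combine |q|V = ½mv² and r = mv/(|q|B): eliminate v to get m = qB²r²/(2V).
m = (1.602×10⁻¹⁹)(0.164)²(0.247)²/(2·1.01×10⁴) ≈ 1.30×10⁻²⁶ kg.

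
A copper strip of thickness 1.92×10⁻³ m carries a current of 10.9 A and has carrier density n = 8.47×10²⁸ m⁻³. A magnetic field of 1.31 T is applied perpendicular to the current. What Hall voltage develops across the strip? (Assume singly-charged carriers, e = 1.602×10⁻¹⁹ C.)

V_H ≈ 5.48×10⁻⁷ V

V_H = IB/(n e t).
V_H = (10.9)(1.31)/((8.47×10²⁸)(1.602×10⁻¹⁹)(1.92×10⁻³)) ≈ 5.48×10⁻⁷ V.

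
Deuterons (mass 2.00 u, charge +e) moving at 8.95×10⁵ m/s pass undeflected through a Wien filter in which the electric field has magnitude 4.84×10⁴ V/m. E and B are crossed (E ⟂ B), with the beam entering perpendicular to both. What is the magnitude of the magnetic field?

Balance of forces in the selector: qE = qvB ⇒ B = E/v.
B = 4.84×10⁴/8.95×10⁵ = 0.0541 T.

B = 0.0541 T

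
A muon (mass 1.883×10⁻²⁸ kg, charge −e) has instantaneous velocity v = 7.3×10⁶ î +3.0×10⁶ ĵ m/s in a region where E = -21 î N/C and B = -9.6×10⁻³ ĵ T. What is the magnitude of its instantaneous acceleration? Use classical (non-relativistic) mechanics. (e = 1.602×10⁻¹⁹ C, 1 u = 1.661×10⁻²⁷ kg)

|a| ≈ 5.96×10¹³ m/s²

v×B = (0, 0, -7.01×10⁴) N/C.
E + v×B = (-21.0, 0, -7.01×10⁴) N/C.
F = q(E + v×B) = (−1.602×10⁻¹⁹ C)·(-21.0, 0, -7.01×10⁴) = (3.36×10⁻¹⁸, 0, 1.12×10⁻¹⁴) N.
|a| = |F|/m = 1.123×10⁻¹⁴/1.883×10⁻²⁸ ≈ 5.96×10¹³ m/s².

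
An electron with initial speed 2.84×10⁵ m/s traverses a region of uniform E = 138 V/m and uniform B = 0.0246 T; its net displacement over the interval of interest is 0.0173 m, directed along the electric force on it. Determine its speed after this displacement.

B does no work; ΔKE = |q|E d.
½mv_f² = ½mv₀² + |q|Ed = ½(9.109×10⁻³¹)(2.84×10⁵)² + (1.602×10⁻¹⁹)(138)(0.0173) ≈ 3.673×10⁻²⁰ J + 3.825×10⁻¹⁹ J ≈ 4.192×10⁻¹⁹ J.
v_f = √(2·4.192×10⁻¹⁹/9.109×10⁻³¹) ≈ 9.59×10⁵ m/s.

v_f ≈ 9.59×10⁵ m/s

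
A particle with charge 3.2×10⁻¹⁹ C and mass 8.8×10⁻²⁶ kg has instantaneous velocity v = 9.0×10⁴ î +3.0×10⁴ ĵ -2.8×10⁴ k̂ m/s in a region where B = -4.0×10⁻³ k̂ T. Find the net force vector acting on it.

v×B = (-120, 360, 0) N/C.
F = q v×B = (3.2×10⁻¹⁹ C)·(-120, 360, 0) = (-3.84×10⁻¹⁷, 1.15×10⁻¹⁶, 0) N.

F ≈ (-3.84×10⁻¹⁷, 1.15×10⁻¹⁶, 0) N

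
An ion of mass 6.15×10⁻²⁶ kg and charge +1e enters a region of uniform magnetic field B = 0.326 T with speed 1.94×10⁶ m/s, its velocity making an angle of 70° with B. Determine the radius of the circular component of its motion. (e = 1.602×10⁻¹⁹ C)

v⊥ = v sinθ = 1.94×10⁶·sin70° ≈ 1.823×10⁶ m/s.
r = m v⊥/(|q|B) = (6.15×10⁻²⁶)(1.823×10⁶)/((1.602×10⁻¹⁹)(0.326)) ≈ 2.15 m.

r ≈ 2.15 m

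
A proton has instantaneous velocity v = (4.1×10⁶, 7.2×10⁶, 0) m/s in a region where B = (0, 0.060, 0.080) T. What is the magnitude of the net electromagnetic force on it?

v×B = (5.76×10⁵, -3.28×10⁵, 2.46×10⁵) N/C.
F = q v×B = (1.602×10⁻¹⁹ C)·(5.76×10⁵, -3.28×10⁵, 2.46×10⁵) = (9.23×10⁻¹⁴, -5.25×10⁻¹⁴, 3.94×10⁻¹⁴) N.
|F| = 1.13×10⁻¹³ N.

|F| ≈ 1.13×10⁻¹³ N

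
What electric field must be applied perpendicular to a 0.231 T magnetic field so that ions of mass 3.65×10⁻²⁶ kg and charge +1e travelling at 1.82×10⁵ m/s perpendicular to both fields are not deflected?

For straight-line motion qE = qvB, so E = vB.
E = 1.82×10⁵ × 0.231 = 4.20×10⁴ V/m.

E = 4.20×10⁴ V/m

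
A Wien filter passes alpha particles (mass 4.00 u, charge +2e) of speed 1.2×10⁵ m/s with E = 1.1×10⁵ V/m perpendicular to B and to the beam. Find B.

B = 0.92 T

Balance of forces in the selector: qE = qvB ⇒ B = E/v.
B = 1.1×10⁵/1.2×10⁵ = 0.92 T.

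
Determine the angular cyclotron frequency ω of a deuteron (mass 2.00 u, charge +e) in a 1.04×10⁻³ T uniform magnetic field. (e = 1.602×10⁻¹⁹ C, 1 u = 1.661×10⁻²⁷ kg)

ω = |q|B/m.
ω = (1.602×10⁻¹⁹)(1.04×10⁻³)/3.322×10⁻²⁷ ≈ 5.02×10⁴ rad/s.

ω ≈ 5.02×10⁴ rad/s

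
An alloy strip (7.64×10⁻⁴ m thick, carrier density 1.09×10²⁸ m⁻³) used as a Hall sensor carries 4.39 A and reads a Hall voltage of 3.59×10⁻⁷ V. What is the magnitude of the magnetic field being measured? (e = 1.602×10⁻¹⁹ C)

B ≈ 0.109 T

From V_H = IB/(n e t), B = V_H n e t / I.
B = (3.59×10⁻⁷)(1.09×10²⁸)(1.602×10⁻¹⁹)(7.64×10⁻⁴)/4.39 ≈ 0.109 T.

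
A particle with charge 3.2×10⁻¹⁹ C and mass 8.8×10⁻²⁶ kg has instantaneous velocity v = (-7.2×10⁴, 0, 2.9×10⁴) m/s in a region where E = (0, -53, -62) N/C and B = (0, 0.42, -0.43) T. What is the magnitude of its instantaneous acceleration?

|a| ≈ 1.64×10¹¹ m/s²

v×B = (-1.22×10⁴, -3.10×10⁴, -3.02×10⁴) N/C.
E + v×B = (-1.22×10⁴, -3.10×10⁴, -3.03×10⁴) N/C.
F = q(E + v×B) = (3.2×10⁻¹⁹ C)·(-1.22×10⁴, -3.10×10⁴, -3.03×10⁴) = (-3.90×10⁻¹⁵, -9.92×10⁻¹⁵, -9.70×10⁻¹⁵) N.
|a| = |F|/m = 1.441×10⁻¹⁴/8.8×10⁻²⁶ ≈ 1.64×10¹¹ m/s².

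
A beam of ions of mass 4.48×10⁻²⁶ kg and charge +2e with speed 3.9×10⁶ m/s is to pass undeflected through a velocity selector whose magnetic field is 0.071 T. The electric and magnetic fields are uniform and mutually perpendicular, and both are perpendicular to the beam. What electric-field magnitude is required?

E = 2.8×10⁵ V/m

For straight-line motion qE = qvB, so E = vB.
E = 3.9×10⁶ × 0.071 = 2.8×10⁵ V/m.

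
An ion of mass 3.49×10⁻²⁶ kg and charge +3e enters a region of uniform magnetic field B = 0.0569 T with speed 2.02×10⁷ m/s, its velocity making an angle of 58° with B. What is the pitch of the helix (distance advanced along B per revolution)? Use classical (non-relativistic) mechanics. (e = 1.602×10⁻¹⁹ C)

p ≈ 85.8 m

v∥ = v cosθ = 2.02×10⁷·cos58° ≈ 1.070×10⁷ m/s.
T = 2πm/(|q|B) = 2π(3.49×10⁻²⁶)/((4.806×10⁻¹⁹)(0.0569)) ≈ 8.019×10⁻⁶ s.
pitch = v∥ T = (1.070×10⁷)(8.019×10⁻⁶) ≈ 85.8 m.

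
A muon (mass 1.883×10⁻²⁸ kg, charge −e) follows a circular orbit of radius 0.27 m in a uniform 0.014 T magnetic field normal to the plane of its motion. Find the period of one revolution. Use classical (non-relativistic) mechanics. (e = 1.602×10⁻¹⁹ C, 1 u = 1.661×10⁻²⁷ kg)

The cyclotron period depends only on m, q, B: T = 2πm/(|q|B).
T = 2π(1.883×10⁻²⁸)/((1.602×10⁻¹⁹)(0.014)) ≈ 5.3×10⁻⁷ s.

T ≈ 5.3×10⁻⁷ s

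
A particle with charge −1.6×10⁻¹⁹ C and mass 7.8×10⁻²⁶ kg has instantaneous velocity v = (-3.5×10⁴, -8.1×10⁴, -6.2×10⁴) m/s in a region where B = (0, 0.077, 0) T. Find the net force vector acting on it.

v×B = (4770, 0, -2700) N/C.
F = q v×B = (−1.6×10⁻¹⁹ C)·(4770, 0, -2700) = (-7.64×10⁻¹⁶, 0, 4.31×10⁻¹⁶) N.

F ≈ (-7.64×10⁻¹⁶, 0, 4.31×10⁻¹⁶) N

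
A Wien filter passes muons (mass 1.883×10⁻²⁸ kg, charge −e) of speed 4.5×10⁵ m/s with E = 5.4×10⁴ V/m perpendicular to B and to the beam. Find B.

Balance of forces in the selector: qE = qvB ⇒ B = E/v.
B = 5.4×10⁴/4.5×10⁵ = 0.12 T.

B = 0.12 T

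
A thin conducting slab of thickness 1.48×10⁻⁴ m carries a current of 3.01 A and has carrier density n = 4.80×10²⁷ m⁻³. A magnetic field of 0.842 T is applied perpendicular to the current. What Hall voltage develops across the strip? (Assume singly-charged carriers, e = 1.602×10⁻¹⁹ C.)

V_H = IB/(n e t).
V_H = (3.01)(0.842)/((4.80×10²⁷)(1.602×10⁻¹⁹)(1.48×10⁻⁴)) ≈ 2.23×10⁻⁵ V.

V_H ≈ 2.23×10⁻⁵ V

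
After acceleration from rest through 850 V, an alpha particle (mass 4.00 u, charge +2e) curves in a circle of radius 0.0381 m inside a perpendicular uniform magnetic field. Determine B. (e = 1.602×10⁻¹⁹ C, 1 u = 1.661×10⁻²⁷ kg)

B ≈ 0.156 T

v = √(2|q|V/m) = √(2·3.204×10⁻¹⁹·850/6.644×10⁻²⁷) ≈ 2.863×10⁵ m/s.
B = mv/(|q|r) = (6.644×10⁻²⁷)(2.863×10⁵)/((3.204×10⁻¹⁹)(0.0381)) ≈ 0.156 T.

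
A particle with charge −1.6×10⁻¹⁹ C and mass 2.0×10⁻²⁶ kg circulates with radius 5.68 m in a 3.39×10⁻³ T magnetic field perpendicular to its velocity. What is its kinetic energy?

v = |q|Br/m, then KE = ½mv² = (qBr)²/(2m).
v = (1.6×10⁻¹⁹)(3.39×10⁻³)(5.68)/2.0×10⁻²⁶ ≈ 1.540×10⁵ m/s.
KE = ½(2.0×10⁻²⁶)(1.540×10⁵)² ≈ 2.37×10⁻¹⁶ J = 1480 eV.

KE ≈ 1480 eV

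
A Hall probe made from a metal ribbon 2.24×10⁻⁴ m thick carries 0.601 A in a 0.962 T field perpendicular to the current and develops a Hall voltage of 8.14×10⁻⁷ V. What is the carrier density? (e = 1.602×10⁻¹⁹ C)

From V_H = IB/(n e t), n = IB/(V_H e t).
n = (0.601)(0.962)/((8.14×10⁻⁷)(1.602×10⁻¹⁹)(2.24×10⁻⁴)) ≈ 1.98×10²⁸ m⁻³.

n ≈ 1.98×10²⁸ m⁻³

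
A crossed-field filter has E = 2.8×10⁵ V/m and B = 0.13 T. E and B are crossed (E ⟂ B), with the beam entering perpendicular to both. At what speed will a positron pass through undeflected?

v = 2.2×10⁶ m/s

Straight-line motion ⇒ electric and magnetic forces cancel, so E = vB.
v = E/B = 2.8×10⁵/0.13 = 2.2×10⁶ m/s.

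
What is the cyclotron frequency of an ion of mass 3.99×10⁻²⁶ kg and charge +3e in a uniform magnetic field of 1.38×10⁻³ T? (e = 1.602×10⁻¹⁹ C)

f ≈ 2650 Hz

f = |q|B/(2πm).
f = (4.806×10⁻¹⁹)(1.38×10⁻³)/(2π·3.99×10⁻²⁶) ≈ 2650 Hz.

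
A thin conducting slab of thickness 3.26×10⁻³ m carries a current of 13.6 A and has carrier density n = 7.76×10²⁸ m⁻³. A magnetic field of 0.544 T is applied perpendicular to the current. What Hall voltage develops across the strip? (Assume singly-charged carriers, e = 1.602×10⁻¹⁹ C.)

V_H ≈ 1.83×10⁻⁷ V

V_H = IB/(n e t).
V_H = (13.6)(0.544)/((7.76×10²⁸)(1.602×10⁻¹⁹)(3.26×10⁻³)) ≈ 1.83×10⁻⁷ V.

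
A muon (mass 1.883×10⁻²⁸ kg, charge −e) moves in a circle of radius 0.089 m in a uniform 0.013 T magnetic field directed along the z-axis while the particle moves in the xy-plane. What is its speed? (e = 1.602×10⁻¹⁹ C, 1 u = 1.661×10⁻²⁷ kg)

From |q|vB = mv²/r, v = |q|Br/m.
v = (1.602×10⁻¹⁹)(0.013)(0.089)/1.883×10⁻²⁸ ≈ 9.8×10⁵ m/s.

v ≈ 9.8×10⁵ m/s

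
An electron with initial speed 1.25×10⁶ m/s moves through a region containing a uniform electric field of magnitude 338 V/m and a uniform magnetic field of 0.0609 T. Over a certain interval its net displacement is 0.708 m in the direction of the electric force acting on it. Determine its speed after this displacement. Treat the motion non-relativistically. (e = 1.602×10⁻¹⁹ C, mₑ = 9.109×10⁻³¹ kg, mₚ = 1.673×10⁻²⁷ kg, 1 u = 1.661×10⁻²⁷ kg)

B does no work; ΔKE = |q|E d.
½mv_f² = ½mv₀² + |q|Ed = ½(9.109×10⁻³¹)(1.25×10⁶)² + (1.602×10⁻¹⁹)(338)(0.708) ≈ 7.116×10⁻¹⁹ J + 3.834×10⁻¹⁷ J ≈ 3.905×10⁻¹⁷ J.
v_f = √(2·3.905×10⁻¹⁷/9.109×10⁻³¹) ≈ 9.26×10⁶ m/s.

v_f ≈ 9.26×10⁶ m/s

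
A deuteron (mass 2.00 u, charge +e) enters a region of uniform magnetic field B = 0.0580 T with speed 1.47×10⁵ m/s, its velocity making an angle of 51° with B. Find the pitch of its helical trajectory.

v∥ = v cosθ = 1.47×10⁵·cos51° ≈ 9.251×10⁴ m/s.
T = 2πm/(|q|B) = 2π(3.322×10⁻²⁷)/((1.602×10⁻¹⁹)(0.0580)) ≈ 2.246×10⁻⁶ s.
pitch = v∥ T = (9.251×10⁴)(2.246×10⁻⁶) ≈ 0.208 m.

p ≈ 0.208 m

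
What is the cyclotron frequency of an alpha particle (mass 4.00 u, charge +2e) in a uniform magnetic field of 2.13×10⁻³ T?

f ≈ 1.63×10⁴ Hz

f = |q|B/(2πm).
f = (3.204×10⁻¹⁹)(2.13×10⁻³)/(2π·6.644×10⁻²⁷) ≈ 1.63×10⁴ Hz.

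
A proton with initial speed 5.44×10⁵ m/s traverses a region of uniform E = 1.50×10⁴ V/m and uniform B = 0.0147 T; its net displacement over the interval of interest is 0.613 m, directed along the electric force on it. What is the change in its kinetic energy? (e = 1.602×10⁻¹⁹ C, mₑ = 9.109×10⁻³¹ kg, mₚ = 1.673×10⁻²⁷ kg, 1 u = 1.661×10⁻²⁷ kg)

ΔKE ≈ 1.47×10⁻¹⁵ J

The magnetic force is always ⟂ v and does no work; only the electric force changes KE.
ΔKE = F_E · d = |q|E d = (1.602×10⁻¹⁹)(1.50×10⁴)(0.613) ≈ 1.47×10⁻¹⁵ J.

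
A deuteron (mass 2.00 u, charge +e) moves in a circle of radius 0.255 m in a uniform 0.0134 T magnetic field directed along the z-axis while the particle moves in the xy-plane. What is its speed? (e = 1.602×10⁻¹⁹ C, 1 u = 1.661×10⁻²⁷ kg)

From |q|vB = mv²/r, v = |q|Br/m.
v = (1.602×10⁻¹⁹)(0.0134)(0.255)/3.322×10⁻²⁷ ≈ 1.65×10⁵ m/s.

v ≈ 1.65×10⁵ m/s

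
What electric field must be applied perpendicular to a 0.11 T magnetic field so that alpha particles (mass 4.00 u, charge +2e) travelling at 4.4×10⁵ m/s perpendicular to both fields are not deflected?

E = 4.8×10⁴ V/m

For straight-line motion qE = qvB, so E = vB.
E = 4.4×10⁵ × 0.11 = 4.8×10⁴ V/m.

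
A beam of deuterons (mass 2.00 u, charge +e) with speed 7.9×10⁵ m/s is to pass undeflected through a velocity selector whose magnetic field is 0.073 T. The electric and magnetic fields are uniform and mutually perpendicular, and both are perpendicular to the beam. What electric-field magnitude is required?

For straight-line motion qE = qvB, so E = vB.
E = 7.9×10⁵ × 0.073 = 5.8×10⁴ V/m.

E = 5.8×10⁴ V/m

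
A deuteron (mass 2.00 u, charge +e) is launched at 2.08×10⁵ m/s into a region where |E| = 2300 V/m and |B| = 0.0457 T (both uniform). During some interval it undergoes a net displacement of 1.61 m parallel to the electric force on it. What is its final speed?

v_f ≈ 6.33×10⁵ m/s

B does no work; ΔKE = |q|E d.
½mv_f² = ½mv₀² + |q|Ed = ½(3.322×10⁻²⁷)(2.08×10⁵)² + (1.602×10⁻¹⁹)(2300)(1.61) ≈ 7.186×10⁻¹⁷ J + 5.932×10⁻¹⁶ J ≈ 6.651×10⁻¹⁶ J.
v_f = √(2·6.651×10⁻¹⁶/3.322×10⁻²⁷) ≈ 6.33×10⁵ m/s.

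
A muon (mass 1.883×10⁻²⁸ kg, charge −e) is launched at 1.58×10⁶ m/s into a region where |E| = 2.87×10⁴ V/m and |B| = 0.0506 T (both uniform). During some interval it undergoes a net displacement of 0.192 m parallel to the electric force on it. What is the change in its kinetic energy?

ΔKE ≈ 8.83×10⁻¹⁶ J

The magnetic force is always ⟂ v and does no work; only the electric force changes KE.
ΔKE = F_E · d = |q|E d = (1.602×10⁻¹⁹)(2.87×10⁴)(0.192) ≈ 8.83×10⁻¹⁶ J.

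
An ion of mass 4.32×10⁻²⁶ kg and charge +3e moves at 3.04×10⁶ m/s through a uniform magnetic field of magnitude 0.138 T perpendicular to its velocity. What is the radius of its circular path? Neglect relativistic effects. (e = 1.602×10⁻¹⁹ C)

The magnetic force provides the centripetal force: |q|vB = mv²/r.
r = mv/(|q|B) = (4.32×10⁻²⁶)(3.04×10⁶)/((4.806×10⁻¹⁹)(0.138)) ≈ 1.98 m.

r ≈ 1.98 m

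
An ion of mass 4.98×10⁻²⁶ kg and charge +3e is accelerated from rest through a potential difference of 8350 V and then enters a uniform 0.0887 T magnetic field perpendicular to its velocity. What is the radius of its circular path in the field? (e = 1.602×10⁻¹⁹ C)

Acceleration: |q|V = ½mv² ⇒ v = √(2|q|V/m) = √(2·4.806×10⁻¹⁹·8350/4.98×10⁻²⁶) ≈ 4.015×10⁵ m/s.
In the field: r = mv/(|q|B) = (4.98×10⁻²⁶)(4.015×10⁵)/((4.806×10⁻¹⁹)(0.0887)) ≈ 0.469 m.

r ≈ 0.469 m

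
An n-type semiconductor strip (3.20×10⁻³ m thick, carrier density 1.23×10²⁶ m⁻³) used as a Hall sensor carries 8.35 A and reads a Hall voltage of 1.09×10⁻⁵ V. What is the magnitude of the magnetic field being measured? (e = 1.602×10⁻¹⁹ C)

From V_H = IB/(n e t), B = V_H n e t / I.
B = (1.09×10⁻⁵)(1.23×10²⁶)(1.602×10⁻¹⁹)(3.20×10⁻³)/8.35 ≈ 0.0823 T.

B ≈ 0.0823 T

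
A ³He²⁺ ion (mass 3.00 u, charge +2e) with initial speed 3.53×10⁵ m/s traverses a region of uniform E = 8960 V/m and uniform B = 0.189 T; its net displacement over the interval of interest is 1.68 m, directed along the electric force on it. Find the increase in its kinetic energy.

ΔKE ≈ 4.82×10⁻¹⁵ J

The magnetic force is always ⟂ v and does no work; only the electric force changes KE.
ΔKE = F_E · d = |q|E d = (3.204×10⁻¹⁹)(8960)(1.68) ≈ 4.82×10⁻¹⁵ J.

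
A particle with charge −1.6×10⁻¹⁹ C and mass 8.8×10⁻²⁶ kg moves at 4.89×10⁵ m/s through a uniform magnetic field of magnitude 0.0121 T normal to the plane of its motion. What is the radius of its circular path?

r ≈ 22.2 m

The magnetic force provides the centripetal force: |q|vB = mv²/r.
r = mv/(|q|B) = (8.8×10⁻²⁶)(4.89×10⁵)/((1.6×10⁻¹⁹)(0.0121)) ≈ 22.2 m.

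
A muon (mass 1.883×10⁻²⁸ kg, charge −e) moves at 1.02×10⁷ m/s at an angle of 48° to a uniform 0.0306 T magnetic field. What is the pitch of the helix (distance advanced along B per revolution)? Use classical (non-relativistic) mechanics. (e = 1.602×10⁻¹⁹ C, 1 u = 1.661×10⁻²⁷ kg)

v∥ = v cosθ = 1.02×10⁷·cos48° ≈ 6.825×10⁶ m/s.
T = 2πm/(|q|B) = 2π(1.883×10⁻²⁸)/((1.602×10⁻¹⁹)(0.0306)) ≈ 2.413×10⁻⁷ s.
pitch = v∥ T = (6.825×10⁶)(2.413×10⁻⁷) ≈ 1.65 m.

p ≈ 1.65 m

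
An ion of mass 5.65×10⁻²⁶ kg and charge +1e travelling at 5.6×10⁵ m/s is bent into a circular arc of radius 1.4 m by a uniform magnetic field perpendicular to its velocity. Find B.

B ≈ 0.14 T

From |q|vB = mv²/r, B = mv/(|q|r).
B = (5.65×10⁻²⁶)(5.6×10⁵)/((1.602×10⁻¹⁹)(1.4)) ≈ 0.14 T.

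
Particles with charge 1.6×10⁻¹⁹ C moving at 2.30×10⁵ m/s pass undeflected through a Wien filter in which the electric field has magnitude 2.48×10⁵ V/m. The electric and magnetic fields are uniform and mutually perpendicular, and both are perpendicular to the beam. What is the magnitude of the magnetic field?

B = 1.08 T

Balance of forces in the selector: qE = qvB ⇒ B = E/v.
B = 2.48×10⁵/2.30×10⁵ = 1.08 T.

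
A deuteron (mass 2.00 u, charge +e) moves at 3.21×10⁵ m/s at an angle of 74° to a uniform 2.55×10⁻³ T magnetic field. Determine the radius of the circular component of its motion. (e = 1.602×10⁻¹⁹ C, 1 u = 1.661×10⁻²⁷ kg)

v⊥ = v sinθ = 3.21×10⁵·sin74° ≈ 3.086×10⁵ m/s.
r = m v⊥/(|q|B) = (3.322×10⁻²⁷)(3.086×10⁵)/((1.602×10⁻¹⁹)(2.55×10⁻³)) ≈ 2.51 m.

r ≈ 2.51 m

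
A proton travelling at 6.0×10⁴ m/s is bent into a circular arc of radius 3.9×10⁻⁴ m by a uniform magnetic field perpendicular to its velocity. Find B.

B ≈ 1.6 T

From |q|vB = mv²/r, B = mv/(|q|r).
B = (1.673×10⁻²⁷)(6.0×10⁴)/((1.602×10⁻¹⁹)(3.9×10⁻⁴)) ≈ 1.6 T.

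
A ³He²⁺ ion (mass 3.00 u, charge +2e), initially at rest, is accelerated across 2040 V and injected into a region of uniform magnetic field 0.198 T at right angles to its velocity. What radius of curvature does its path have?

r ≈ 0.0402 m

Acceleration: |q|V = ½mv² ⇒ v = √(2|q|V/m) = √(2·3.204×10⁻¹⁹·2040/4.983×10⁻²⁷) ≈ 5.122×10⁵ m/s.
In the field: r = mv/(|q|B) = (4.983×10⁻²⁷)(5.122×10⁵)/((3.204×10⁻¹⁹)(0.198)) ≈ 0.0402 m.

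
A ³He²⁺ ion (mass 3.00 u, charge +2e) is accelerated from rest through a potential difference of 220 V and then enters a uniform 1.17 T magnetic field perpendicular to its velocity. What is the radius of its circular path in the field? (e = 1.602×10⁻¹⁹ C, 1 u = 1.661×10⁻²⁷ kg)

r ≈ 2.24×10⁻³ m

Acceleration: |q|V = ½mv² ⇒ v = √(2|q|V/m) = √(2·3.204×10⁻¹⁹·220/4.983×10⁻²⁷) ≈ 1.682×10⁵ m/s.
In the field: r = mv/(|q|B) = (4.983×10⁻²⁷)(1.682×10⁵)/((3.204×10⁻¹⁹)(1.17)) ≈ 2.24×10⁻³ m.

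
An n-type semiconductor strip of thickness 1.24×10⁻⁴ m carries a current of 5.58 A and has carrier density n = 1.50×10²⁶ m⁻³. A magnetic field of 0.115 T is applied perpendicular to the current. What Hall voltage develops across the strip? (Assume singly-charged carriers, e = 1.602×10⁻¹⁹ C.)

V_H ≈ 2.15×10⁻⁴ V

V_H = IB/(n e t).
V_H = (5.58)(0.115)/((1.50×10²⁶)(1.602×10⁻¹⁹)(1.24×10⁻⁴)) ≈ 2.15×10⁻⁴ V.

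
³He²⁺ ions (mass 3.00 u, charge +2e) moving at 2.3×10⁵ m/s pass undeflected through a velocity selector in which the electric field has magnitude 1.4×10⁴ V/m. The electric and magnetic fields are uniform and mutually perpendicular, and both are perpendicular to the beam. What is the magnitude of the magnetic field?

Balance of forces in the selector: qE = qvB ⇒ B = E/v.
B = 1.4×10⁴/2.3×10⁵ = 0.061 T.

B = 0.061 T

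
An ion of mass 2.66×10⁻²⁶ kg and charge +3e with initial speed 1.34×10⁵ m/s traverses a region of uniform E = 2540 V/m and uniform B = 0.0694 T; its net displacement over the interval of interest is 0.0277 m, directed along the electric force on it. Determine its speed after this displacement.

B does no work; ΔKE = |q|E d.
½mv_f² = ½mv₀² + |q|Ed = ½(2.66×10⁻²⁶)(1.34×10⁵)² + (4.806×10⁻¹⁹)(2540)(0.0277) ≈ 2.388×10⁻¹⁶ J + 3.381×10⁻¹⁷ J ≈ 2.726×10⁻¹⁶ J.
v_f = √(2·2.726×10⁻¹⁶/2.66×10⁻²⁶) ≈ 1.43×10⁵ m/s.

v_f ≈ 1.43×10⁵ m/s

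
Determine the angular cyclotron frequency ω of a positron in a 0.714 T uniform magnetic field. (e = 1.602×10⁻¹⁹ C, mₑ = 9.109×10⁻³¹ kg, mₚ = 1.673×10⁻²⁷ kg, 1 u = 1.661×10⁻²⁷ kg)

ω = |q|B/m.
ω = (1.602×10⁻¹⁹)(0.714)/9.109×10⁻³¹ ≈ 1.26×10¹¹ rad/s.

ω ≈ 1.26×10¹¹ rad/s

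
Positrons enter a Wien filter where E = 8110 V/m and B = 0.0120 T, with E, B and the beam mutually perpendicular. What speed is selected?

v = 6.76×10⁵ m/s

Zero net Lorentz force requires |qE| = |q v×B|, i.e. E = vB.
v = E/B = 8110/0.0120 = 6.76×10⁵ m/s.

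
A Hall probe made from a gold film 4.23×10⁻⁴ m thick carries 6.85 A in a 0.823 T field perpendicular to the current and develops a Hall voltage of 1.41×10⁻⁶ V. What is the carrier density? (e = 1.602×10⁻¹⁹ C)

From V_H = IB/(n e t), n = IB/(V_H e t).
n = (6.85)(0.823)/((1.41×10⁻⁶)(1.602×10⁻¹⁹)(4.23×10⁻⁴)) ≈ 5.90×10²⁸ m⁻³.

n ≈ 5.90×10²⁸ m⁻³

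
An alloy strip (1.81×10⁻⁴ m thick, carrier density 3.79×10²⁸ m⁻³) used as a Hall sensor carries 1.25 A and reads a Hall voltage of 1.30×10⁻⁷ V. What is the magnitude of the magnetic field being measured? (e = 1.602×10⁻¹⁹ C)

From V_H = IB/(n e t), B = V_H n e t / I.
B = (1.30×10⁻⁷)(3.79×10²⁸)(1.602×10⁻¹⁹)(1.81×10⁻⁴)/1.25 ≈ 0.114 T.

B ≈ 0.114 T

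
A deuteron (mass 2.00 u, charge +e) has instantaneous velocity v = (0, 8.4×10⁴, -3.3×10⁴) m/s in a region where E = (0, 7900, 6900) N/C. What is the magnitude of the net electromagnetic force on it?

|F| ≈ 1.68×10⁻¹⁵ N

Only an electric field acts, so F = qE = (1.602×10⁻¹⁹ C)·(0, 7900, 6900) = (0, 1.27×10⁻¹⁵, 1.11×10⁻¹⁵) N.
|F| = 1.68×10⁻¹⁵ N.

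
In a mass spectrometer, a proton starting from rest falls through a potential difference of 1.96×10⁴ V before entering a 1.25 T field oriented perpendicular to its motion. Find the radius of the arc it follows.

Acceleration: |q|V = ½mv² ⇒ v = √(2|q|V/m) = √(2·1.602×10⁻¹⁹·1.96×10⁴/1.673×10⁻²⁷) ≈ 1.937×10⁶ m/s.
In the field: r = mv/(|q|B) = (1.673×10⁻²⁷)(1.937×10⁶)/((1.602×10⁻¹⁹)(1.25)) ≈ 0.0162 m.

r ≈ 0.0162 m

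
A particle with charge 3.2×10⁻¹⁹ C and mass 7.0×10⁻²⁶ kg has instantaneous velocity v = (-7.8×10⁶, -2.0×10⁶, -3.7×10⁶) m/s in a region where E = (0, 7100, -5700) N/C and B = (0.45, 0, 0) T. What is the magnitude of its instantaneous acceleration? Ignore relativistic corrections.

v×B = (0, -1.66×10⁶, 9.00×10⁵) N/C.
E + v×B = (0, -1.66×10⁶, 8.94×10⁵) N/C.
F = q(E + v×B) = (3.2×10⁻¹⁹ C)·(0, -1.66×10⁶, 8.94×10⁵) = (0, -5.31×10⁻¹³, 2.86×10⁻¹³) N.
|a| = |F|/m = 6.028×10⁻¹³/7.0×10⁻²⁶ ≈ 8.61×10¹² m/s².

|a| ≈ 8.61×10¹² m/s²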